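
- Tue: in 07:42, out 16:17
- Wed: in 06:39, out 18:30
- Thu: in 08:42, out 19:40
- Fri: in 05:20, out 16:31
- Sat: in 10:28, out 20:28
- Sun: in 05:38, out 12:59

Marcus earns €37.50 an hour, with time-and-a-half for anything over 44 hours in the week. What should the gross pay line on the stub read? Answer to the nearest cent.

Tue: 07:42–16:17 = 8 h 35 min
Wed: 06:39–18:30 = 11 h 51 min
Thu: 08:42–19:40 = 10 h 58 min
Fri: 05:20–16:31 = 11 h 11 min
Sat: 10:28–20:28 = 10 h 0 min
Sun: 05:38–12:59 = 7 h 21 min
Total worked: 59 h 56 min = 3596 min.
Regular 44 h 0 min = 2640 min at €37.50/h; overtime 15 h 56 min = 956 min at €56.25/h.
Pay = (2640 × €37.50 + 956 × €56.25) ÷ 60 = €2546.25.

€2546.25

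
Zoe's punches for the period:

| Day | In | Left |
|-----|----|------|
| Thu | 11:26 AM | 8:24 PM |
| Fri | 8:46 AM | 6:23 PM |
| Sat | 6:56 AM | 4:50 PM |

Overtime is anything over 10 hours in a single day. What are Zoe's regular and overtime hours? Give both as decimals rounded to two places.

Thu: 11:26 AM–8:24 PM = 8 h 58 min
Fri: 8:46 AM–6:23 PM = 9 h 37 min
Sat: 6:56 AM–4:50 PM = 9 h 54 min
Thu reg 8 h 58 min / OT 0 h 0 min; Fri reg 9 h 37 min / OT 0 h 0 min; Sat reg 9 h 54 min / OT 0 h 0 min.
Totals: regular 28 h 29 min, overtime 0 h 0 min.

Regular 28.48 hours, overtime 0.00 hours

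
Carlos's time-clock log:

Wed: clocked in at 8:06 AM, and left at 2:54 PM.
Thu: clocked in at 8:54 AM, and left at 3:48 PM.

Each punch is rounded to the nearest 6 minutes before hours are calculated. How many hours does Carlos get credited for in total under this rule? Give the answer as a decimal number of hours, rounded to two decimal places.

Wed: in 8:06 AM→8:06 AM, out 2:54 PM→2:54 PM; 6 h 48 min
Thu: in 8:54 AM→8:54 AM, out 3:48 PM→3:48 PM; 6 h 54 min
Total credited: 13 h 42 min.

13.70 hours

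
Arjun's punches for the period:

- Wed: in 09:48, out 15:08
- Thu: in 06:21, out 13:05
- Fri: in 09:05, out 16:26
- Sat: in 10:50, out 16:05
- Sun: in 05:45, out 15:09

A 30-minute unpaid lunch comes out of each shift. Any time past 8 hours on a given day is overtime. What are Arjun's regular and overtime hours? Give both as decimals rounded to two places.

Regular 30.67 hours, overtime 0.90 hours

Wed: 09:48–15:08 = 5 h 20 min; less 30 min break → 4 h 50 min
Thu: 06:21–13:05 = 6 h 44 min; less 30 min break → 6 h 14 min
Fri: 09:05–16:26 = 7 h 21 min; less 30 min break → 6 h 51 min
Sat: 10:50–16:05 = 5 h 15 min; less 30 min break → 4 h 45 min
Sun: 05:45–15:09 = 9 h 24 min; less 30 min break → 8 h 54 min
Wed reg 4 h 50 min / OT 0 h 0 min; Thu reg 6 h 14 min / OT 0 h 0 min; Fri reg 6 h 51 min / OT 0 h 0 min; Sat reg 4 h 45 min / OT 0 h 0 min; Sun reg 8 h 0 min / OT 0 h 54 min.
Totals: regular 30 h 40 min, overtime 0 h 54 min.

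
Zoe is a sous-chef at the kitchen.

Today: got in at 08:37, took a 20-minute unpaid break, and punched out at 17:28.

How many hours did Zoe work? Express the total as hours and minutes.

8 h 31 min

Today: 08:37–17:28 = 8 h 51 min; less 20 min break → 8 h 31 min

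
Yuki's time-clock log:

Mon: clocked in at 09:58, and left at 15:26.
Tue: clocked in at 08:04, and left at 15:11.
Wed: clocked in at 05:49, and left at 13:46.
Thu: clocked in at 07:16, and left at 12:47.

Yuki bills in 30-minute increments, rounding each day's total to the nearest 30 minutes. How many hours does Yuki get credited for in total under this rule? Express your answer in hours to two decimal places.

26.00 hours

Mon: 09:58–15:26 = 5 h 28 min → rounds to 5 h 30 min
Tue: 08:04–15:11 = 7 h 7 min → rounds to 7 h 0 min
Wed: 05:49–13:46 = 7 h 57 min → rounds to 8 h 0 min
Thu: 07:16–12:47 = 5 h 31 min → rounds to 5 h 30 min
Total credited: 26 h 0 min.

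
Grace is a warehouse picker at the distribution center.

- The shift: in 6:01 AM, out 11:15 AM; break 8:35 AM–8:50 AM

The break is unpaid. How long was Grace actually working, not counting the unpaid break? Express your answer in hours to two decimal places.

4.98 hours

The shift: 6:01 AM–11:15 AM = 5 h 14 min; less 15 min break → 4 h 59 min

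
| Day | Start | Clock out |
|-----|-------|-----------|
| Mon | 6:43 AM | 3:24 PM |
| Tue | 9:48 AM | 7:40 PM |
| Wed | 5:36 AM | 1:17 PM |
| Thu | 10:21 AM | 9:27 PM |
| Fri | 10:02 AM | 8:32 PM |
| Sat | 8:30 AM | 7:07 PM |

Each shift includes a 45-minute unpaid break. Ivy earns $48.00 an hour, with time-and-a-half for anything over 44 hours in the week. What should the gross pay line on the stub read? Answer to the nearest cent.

$2828.40

Mon: 6:43 AM–3:24 PM = 8 h 41 min; less 45 min break → 7 h 56 min
Tue: 9:48 AM–7:40 PM = 9 h 52 min; less 45 min break → 9 h 7 min
Wed: 5:36 AM–1:17 PM = 7 h 41 min; less 45 min break → 6 h 56 min
Thu: 10:21 AM–9:27 PM = 11 h 6 min; less 45 min break → 10 h 21 min
Fri: 10:02 AM–8:32 PM = 10 h 30 min; less 45 min break → 9 h 45 min
Sat: 8:30 AM–7:07 PM = 10 h 37 min; less 45 min break → 9 h 52 min
Total worked: 53 h 57 min = 3237 min.
Regular 44 h 0 min = 2640 min at $48.00/h; overtime 9 h 57 min = 597 min at $72.00/h.
Pay = (2640 × $48.00 + 597 × $72.00) ÷ 60 = $2828.40.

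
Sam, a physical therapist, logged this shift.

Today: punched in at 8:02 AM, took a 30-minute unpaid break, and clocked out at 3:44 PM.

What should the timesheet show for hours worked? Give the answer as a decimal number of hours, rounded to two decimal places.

7.20 hours

Today: 8:02 AM–3:44 PM = 7 h 42 min; less 30 min break → 7 h 12 min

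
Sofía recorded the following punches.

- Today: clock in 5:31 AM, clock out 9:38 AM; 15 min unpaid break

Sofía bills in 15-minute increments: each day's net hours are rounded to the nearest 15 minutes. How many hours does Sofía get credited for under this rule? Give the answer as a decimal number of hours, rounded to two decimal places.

3.75 hours

Today: 5:31 AM–9:38 AM = 4 h 7 min − 15 min = 3 h 52 min → rounds to 3 h 45 min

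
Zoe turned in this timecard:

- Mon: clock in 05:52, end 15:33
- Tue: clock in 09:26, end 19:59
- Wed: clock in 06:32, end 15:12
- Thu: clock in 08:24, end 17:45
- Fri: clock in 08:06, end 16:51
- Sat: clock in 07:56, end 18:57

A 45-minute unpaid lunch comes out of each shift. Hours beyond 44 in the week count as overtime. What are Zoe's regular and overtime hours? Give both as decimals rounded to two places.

Mon: 05:52–15:33 = 9 h 41 min; less 45 min break → 8 h 56 min
Tue: 09:26–19:59 = 10 h 33 min; less 45 min break → 9 h 48 min
Wed: 06:32–15:12 = 8 h 40 min; less 45 min break → 7 h 55 min
Thu: 08:24–17:45 = 9 h 21 min; less 45 min break → 8 h 36 min
Fri: 08:06–16:51 = 8 h 45 min; less 45 min break → 8 h 0 min
Sat: 07:56–18:57 = 11 h 1 min; less 45 min break → 10 h 16 min
Total worked: 53 h 31 min = 53.52 h.
Threshold 44 h → overtime 9 h 31 min, regular 44 h 0 min.

Regular 44.00 hours, overtime 9.52 hours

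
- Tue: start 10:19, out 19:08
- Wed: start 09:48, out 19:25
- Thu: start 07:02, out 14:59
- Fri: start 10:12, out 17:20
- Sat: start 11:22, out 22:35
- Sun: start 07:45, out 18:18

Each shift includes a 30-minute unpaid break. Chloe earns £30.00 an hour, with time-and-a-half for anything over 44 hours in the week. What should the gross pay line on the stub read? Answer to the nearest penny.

Tue: 10:19–19:08 = 8 h 49 min; less 30 min break → 8 h 19 min
Wed: 09:48–19:25 = 9 h 37 min; less 30 min break → 9 h 7 min
Thu: 07:02–14:59 = 7 h 57 min; less 30 min break → 7 h 27 min
Fri: 10:12–17:20 = 7 h 8 min; less 30 min break → 6 h 38 min
Sat: 11:22–22:35 = 11 h 13 min; less 30 min break → 10 h 43 min
Sun: 07:45–18:18 = 10 h 33 min; less 30 min break → 10 h 3 min
Total worked: 52 h 17 min = 3137 min.
Regular 44 h 0 min = 2640 min at £30.00/h; overtime 8 h 17 min = 497 min at £45.00/h.
Pay = (2640 × £30.00 + 497 × £45.00) ÷ 60 = £1692.75.

£1692.75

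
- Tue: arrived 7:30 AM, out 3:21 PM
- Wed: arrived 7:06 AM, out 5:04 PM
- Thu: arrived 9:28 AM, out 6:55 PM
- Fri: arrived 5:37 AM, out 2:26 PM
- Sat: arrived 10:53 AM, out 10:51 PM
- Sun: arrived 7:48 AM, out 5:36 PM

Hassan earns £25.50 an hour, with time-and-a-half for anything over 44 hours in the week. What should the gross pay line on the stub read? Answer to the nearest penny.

Tue: 7:30 AM–3:21 PM = 7 h 51 min
Wed: 7:06 AM–5:04 PM = 9 h 58 min
Thu: 9:28 AM–6:55 PM = 9 h 27 min
Fri: 5:37 AM–2:26 PM = 8 h 49 min
Sat: 10:53 AM–10:51 PM = 11 h 58 min
Sun: 7:48 AM–5:36 PM = 9 h 48 min
Total worked: 57 h 51 min = 3471 min.
Regular 44 h 0 min = 2640 min at £25.50/h; overtime 13 h 51 min = 831 min at £38.25/h.
Pay = (2640 × £25.50 + 831 × £38.25) ÷ 60 = £1651.76.

£1651.76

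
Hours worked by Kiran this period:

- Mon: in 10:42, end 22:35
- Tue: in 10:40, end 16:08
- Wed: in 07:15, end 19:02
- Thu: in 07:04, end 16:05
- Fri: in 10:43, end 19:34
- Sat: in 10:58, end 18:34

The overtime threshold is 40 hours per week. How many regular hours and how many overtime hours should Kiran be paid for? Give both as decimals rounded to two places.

Mon: 10:42–22:35 = 11 h 53 min
Tue: 10:40–16:08 = 5 h 28 min
Wed: 07:15–19:02 = 11 h 47 min
Thu: 07:04–16:05 = 9 h 1 min
Fri: 10:43–19:34 = 8 h 51 min
Sat: 10:58–18:34 = 7 h 36 min
Total worked: 54 h 36 min = 54.60 h.
Threshold 40 h → overtime 14 h 36 min, regular 40 h 0 min.

Regular 40.00 hours, overtime 14.60 hours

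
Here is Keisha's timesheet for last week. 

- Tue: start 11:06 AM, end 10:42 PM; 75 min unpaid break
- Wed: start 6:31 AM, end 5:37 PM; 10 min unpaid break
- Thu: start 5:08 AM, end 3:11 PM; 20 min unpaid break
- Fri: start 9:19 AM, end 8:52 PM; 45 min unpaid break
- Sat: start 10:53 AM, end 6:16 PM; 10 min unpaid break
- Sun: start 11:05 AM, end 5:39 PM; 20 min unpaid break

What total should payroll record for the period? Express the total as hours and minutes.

55 h 15 min

Tue: 11:06 AM–10:42 PM = 11 h 36 min; less 75 min break → 10 h 21 min
Wed: 6:31 AM–5:37 PM = 11 h 6 min; less 10 min break → 10 h 56 min
Thu: 5:08 AM–3:11 PM = 10 h 3 min; less 20 min break → 9 h 43 min
Fri: 9:19 AM–8:52 PM = 11 h 33 min; less 45 min break → 10 h 48 min
Sat: 10:53 AM–6:16 PM = 7 h 23 min; less 10 min break → 7 h 13 min
Sun: 11:05 AM–5:39 PM = 6 h 34 min; less 20 min break → 6 h 14 min
Total: 10 h 21 min + 10 h 56 min + 9 h 43 min + 10 h 48 min + 7 h 13 min + 6 h 14 min = 55 h 15 min.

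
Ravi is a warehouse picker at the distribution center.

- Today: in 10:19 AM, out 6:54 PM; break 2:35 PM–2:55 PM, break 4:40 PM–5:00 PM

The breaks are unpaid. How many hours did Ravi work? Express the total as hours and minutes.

Today: 10:19 AM–6:54 PM = 8 h 35 min; less 40 min break → 7 h 55 min

7 h 55 min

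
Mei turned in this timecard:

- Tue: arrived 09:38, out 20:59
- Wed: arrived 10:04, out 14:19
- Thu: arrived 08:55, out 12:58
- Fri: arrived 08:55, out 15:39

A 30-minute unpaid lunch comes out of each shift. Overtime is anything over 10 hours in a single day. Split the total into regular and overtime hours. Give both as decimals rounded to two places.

Tue: 09:38–20:59 = 11 h 21 min; less 30 min break → 10 h 51 min
Wed: 10:04–14:19 = 4 h 15 min; less 30 min break → 3 h 45 min
Thu: 08:55–12:58 = 4 h 3 min; less 30 min break → 3 h 33 min
Fri: 08:55–15:39 = 6 h 44 min; less 30 min break → 6 h 14 min
Tue reg 10 h 0 min / OT 0 h 51 min; Wed reg 3 h 45 min / OT 0 h 0 min; Thu reg 3 h 33 min / OT 0 h 0 min; Fri reg 6 h 14 min / OT 0 h 0 min.
Totals: regular 23 h 32 min, overtime 0 h 51 min.

Regular 23.53 hours, overtime 0.85 hours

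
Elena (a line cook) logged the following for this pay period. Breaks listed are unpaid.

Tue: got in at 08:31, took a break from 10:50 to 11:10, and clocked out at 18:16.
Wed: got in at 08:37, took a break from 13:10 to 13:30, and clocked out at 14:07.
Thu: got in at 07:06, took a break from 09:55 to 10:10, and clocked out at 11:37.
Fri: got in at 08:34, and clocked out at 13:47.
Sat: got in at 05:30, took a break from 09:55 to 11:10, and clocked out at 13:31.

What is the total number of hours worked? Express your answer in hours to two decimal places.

Tue: 08:31–18:16 = 9 h 45 min; less 20 min break → 9 h 25 min
Wed: 08:37–14:07 = 5 h 30 min; less 20 min break → 5 h 10 min
Thu: 07:06–11:37 = 4 h 31 min; less 15 min break → 4 h 16 min
Fri: 08:34–13:47 = 5 h 13 min
Sat: 05:30–13:31 = 8 h 1 min; less 75 min break → 6 h 46 min
Total: 9 h 25 min + 5 h 10 min + 4 h 16 min + 5 h 13 min + 6 h 46 min = 30 h 50 min.

30.83 hours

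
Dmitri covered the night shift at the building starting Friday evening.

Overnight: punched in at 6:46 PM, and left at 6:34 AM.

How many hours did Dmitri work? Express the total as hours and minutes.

11 h 48 min

Overnight: 6:46 PM → midnight = 5 h 14 min; midnight → 6:34 AM = 6 h 34 min; span 11 h 48 min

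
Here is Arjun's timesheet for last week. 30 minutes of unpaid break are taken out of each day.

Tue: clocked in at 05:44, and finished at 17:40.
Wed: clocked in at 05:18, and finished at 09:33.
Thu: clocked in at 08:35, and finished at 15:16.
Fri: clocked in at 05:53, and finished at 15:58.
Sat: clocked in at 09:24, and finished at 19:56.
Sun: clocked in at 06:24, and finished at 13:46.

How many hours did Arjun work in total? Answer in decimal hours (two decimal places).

47.85 hours

Tue: 05:44–17:40 = 11 h 56 min; less 30 min break → 11 h 26 min
Wed: 05:18–09:33 = 4 h 15 min; less 30 min break → 3 h 45 min
Thu: 08:35–15:16 = 6 h 41 min; less 30 min break → 6 h 11 min
Fri: 05:53–15:58 = 10 h 5 min; less 30 min break → 9 h 35 min
Sat: 09:24–19:56 = 10 h 32 min; less 30 min break → 10 h 2 min
Sun: 06:24–13:46 = 7 h 22 min; less 30 min break → 6 h 52 min
Total: 11 h 26 min + 3 h 45 min + 6 h 11 min + 9 h 35 min + 10 h 2 min + 6 h 52 min = 47 h 51 min.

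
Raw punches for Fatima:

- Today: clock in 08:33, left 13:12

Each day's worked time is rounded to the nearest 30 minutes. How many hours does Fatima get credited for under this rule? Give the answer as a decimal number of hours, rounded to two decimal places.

4.50 hours

Today: 08:33–13:12 = 4 h 39 min → rounds to 4 h 30 min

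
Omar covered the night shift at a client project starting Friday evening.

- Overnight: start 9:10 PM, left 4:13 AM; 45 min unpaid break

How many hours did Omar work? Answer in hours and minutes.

Overnight: 9:10 PM → midnight = 2 h 50 min; midnight → 4:13 AM = 4 h 13 min; span 7 h 3 min; less 45 min break → 6 h 18 min

6 h 18 min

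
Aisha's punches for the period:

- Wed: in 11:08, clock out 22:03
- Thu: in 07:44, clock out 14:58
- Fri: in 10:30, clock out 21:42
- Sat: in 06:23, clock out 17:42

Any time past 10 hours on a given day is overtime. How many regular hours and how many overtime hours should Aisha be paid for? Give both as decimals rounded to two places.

Wed: 11:08–22:03 = 10 h 55 min
Thu: 07:44–14:58 = 7 h 14 min
Fri: 10:30–21:42 = 11 h 12 min
Sat: 06:23–17:42 = 11 h 19 min
Wed reg 10 h 0 min / OT 0 h 55 min; Thu reg 7 h 14 min / OT 0 h 0 min; Fri reg 10 h 0 min / OT 1 h 12 min; Sat reg 10 h 0 min / OT 1 h 19 min.
Totals: regular 37 h 14 min, overtime 3 h 26 min.

Regular 37.23 hours, overtime 3.43 hours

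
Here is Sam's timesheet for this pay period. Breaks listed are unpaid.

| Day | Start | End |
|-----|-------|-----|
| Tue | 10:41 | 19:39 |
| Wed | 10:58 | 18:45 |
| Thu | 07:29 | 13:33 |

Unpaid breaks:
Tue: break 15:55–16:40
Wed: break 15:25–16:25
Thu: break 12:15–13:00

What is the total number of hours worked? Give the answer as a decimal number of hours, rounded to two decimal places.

20.32 hours

Tue: 10:41–19:39 = 8 h 58 min; less 45 min break → 8 h 13 min
Wed: 10:58–18:45 = 7 h 47 min; less 60 min break → 6 h 47 min
Thu: 07:29–13:33 = 6 h 4 min; less 45 min break → 5 h 19 min
Total: 8 h 13 min + 6 h 47 min + 5 h 19 min = 20 h 19 min.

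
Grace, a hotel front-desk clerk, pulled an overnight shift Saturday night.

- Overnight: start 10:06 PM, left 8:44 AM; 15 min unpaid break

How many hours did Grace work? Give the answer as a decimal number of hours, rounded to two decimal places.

10.38 hours

Overnight: 10:06 PM → midnight = 1 h 54 min; midnight → 8:44 AM = 8 h 44 min; span 10 h 38 min; less 15 min break → 10 h 23 min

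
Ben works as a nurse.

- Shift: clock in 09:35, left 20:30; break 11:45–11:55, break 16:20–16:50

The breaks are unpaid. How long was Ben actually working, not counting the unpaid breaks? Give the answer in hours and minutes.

10 h 15 min

Shift: 09:35–20:30 = 10 h 55 min; less 40 min break → 10 h 15 min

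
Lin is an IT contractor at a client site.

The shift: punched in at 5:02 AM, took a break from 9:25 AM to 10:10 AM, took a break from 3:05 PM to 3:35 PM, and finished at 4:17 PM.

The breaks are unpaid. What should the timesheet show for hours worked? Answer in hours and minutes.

10 h 0 min

The shift: 5:02 AM–4:17 PM = 11 h 15 min; less 75 min break → 10 h 0 min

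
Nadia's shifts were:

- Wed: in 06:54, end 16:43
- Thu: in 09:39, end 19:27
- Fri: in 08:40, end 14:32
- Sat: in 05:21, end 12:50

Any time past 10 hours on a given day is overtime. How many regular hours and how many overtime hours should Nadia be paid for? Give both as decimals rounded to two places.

Regular 32.97 hours, overtime 0.00 hours

Wed: 06:54–16:43 = 9 h 49 min
Thu: 09:39–19:27 = 9 h 48 min
Fri: 08:40–14:32 = 5 h 52 min
Sat: 05:21–12:50 = 7 h 29 min
Wed reg 9 h 49 min / OT 0 h 0 min; Thu reg 9 h 48 min / OT 0 h 0 min; Fri reg 5 h 52 min / OT 0 h 0 min; Sat reg 7 h 29 min / OT 0 h 0 min.
Totals: regular 32 h 58 min, overtime 0 h 0 min.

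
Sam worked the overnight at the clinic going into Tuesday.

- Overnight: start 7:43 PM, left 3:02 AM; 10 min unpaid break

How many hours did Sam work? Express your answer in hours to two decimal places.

Overnight: 7:43 PM → midnight = 4 h 17 min; midnight → 3:02 AM = 3 h 2 min; span 7 h 19 min; less 10 min break → 7 h 9 min

7.15 hours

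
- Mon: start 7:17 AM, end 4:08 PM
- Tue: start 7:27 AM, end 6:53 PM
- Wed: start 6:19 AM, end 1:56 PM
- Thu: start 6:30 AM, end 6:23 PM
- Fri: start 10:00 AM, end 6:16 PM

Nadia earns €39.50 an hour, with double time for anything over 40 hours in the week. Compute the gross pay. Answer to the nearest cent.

Mon: 7:17 AM–4:08 PM = 8 h 51 min
Tue: 7:27 AM–6:53 PM = 11 h 26 min
Wed: 6:19 AM–1:56 PM = 7 h 37 min
Thu: 6:30 AM–6:23 PM = 11 h 53 min
Fri: 10:00 AM–6:16 PM = 8 h 16 min
Total worked: 48 h 3 min = 2883 min.
Regular 40 h 0 min = 2400 min at €39.50/h; overtime 8 h 3 min = 483 min at €79.00/h.
Pay = (2400 × €39.50 + 483 × €79.00) ÷ 60 = €2215.95.

€2215.95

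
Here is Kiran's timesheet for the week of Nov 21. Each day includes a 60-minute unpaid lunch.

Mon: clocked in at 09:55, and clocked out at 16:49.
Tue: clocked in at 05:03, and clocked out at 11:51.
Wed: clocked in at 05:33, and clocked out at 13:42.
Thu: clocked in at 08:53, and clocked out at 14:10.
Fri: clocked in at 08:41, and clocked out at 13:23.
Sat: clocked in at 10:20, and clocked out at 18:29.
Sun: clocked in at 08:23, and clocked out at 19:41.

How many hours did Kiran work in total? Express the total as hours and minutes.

Mon: 09:55–16:49 = 6 h 54 min; less 60 min break → 5 h 54 min
Tue: 05:03–11:51 = 6 h 48 min; less 60 min break → 5 h 48 min
Wed: 05:33–13:42 = 8 h 9 min; less 60 min break → 7 h 9 min
Thu: 08:53–14:10 = 5 h 17 min; less 60 min break → 4 h 17 min
Fri: 08:41–13:23 = 4 h 42 min; less 60 min break → 3 h 42 min
Sat: 10:20–18:29 = 8 h 9 min; less 60 min break → 7 h 9 min
Sun: 08:23–19:41 = 11 h 18 min; less 60 min break → 10 h 18 min
Total: 5 h 54 min + 5 h 48 min + 7 h 9 min + 4 h 17 min + 3 h 42 min + 7 h 9 min + 10 h 18 min = 44 h 17 min.

44 h 17 min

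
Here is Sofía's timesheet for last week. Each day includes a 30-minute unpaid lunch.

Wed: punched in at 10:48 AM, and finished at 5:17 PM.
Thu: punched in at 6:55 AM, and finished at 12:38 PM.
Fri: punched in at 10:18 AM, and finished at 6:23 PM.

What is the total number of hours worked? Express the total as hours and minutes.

Wed: 10:48 AM–5:17 PM = 6 h 29 min; less 30 min break → 5 h 59 min
Thu: 6:55 AM–12:38 PM = 5 h 43 min; less 30 min break → 5 h 13 min
Fri: 10:18 AM–6:23 PM = 8 h 5 min; less 30 min break → 7 h 35 min
Total: 5 h 59 min + 5 h 13 min + 7 h 35 min = 18 h 47 min.

18 h 47 min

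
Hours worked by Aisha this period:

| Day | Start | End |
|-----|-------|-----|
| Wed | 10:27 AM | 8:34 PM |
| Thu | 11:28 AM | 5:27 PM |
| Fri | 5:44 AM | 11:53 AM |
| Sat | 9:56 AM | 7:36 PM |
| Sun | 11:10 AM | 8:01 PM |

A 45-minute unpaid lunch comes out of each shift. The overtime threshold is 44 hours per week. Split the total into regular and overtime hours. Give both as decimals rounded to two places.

Regular 37.02 hours, overtime 0.00 hours

Wed: 10:27 AM–8:34 PM = 10 h 7 min; less 45 min break → 9 h 22 min
Thu: 11:28 AM–5:27 PM = 5 h 59 min; less 45 min break → 5 h 14 min
Fri: 5:44 AM–11:53 AM = 6 h 9 min; less 45 min break → 5 h 24 min
Sat: 9:56 AM–7:36 PM = 9 h 40 min; less 45 min break → 8 h 55 min
Sun: 11:10 AM–8:01 PM = 8 h 51 min; less 45 min break → 8 h 6 min
Total worked: 37 h 1 min = 37.02 h.
Threshold 44 h → overtime 0 h 0 min, regular 37 h 1 min.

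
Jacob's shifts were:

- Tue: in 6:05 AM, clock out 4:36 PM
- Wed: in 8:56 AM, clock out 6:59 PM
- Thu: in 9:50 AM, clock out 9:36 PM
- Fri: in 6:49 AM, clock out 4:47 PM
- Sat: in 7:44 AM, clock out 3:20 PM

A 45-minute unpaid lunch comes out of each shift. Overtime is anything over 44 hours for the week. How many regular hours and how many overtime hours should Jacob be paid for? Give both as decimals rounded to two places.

Tue: 6:05 AM–4:36 PM = 10 h 31 min; less 45 min break → 9 h 46 min
Wed: 8:56 AM–6:59 PM = 10 h 3 min; less 45 min break → 9 h 18 min
Thu: 9:50 AM–9:36 PM = 11 h 46 min; less 45 min break → 11 h 1 min
Fri: 6:49 AM–4:47 PM = 9 h 58 min; less 45 min break → 9 h 13 min
Sat: 7:44 AM–3:20 PM = 7 h 36 min; less 45 min break → 6 h 51 min
Total worked: 46 h 9 min = 46.15 h.
Threshold 44 h → overtime 2 h 9 min, regular 44 h 0 min.

Regular 44.00 hours, overtime 2.15 hours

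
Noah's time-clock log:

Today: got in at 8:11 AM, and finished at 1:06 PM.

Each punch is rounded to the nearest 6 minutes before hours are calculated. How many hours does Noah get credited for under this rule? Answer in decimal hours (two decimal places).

Today: in 8:11 AM→8:12 AM, out 1:06 PM→1:06 PM; 4 h 54 min

4.90 hours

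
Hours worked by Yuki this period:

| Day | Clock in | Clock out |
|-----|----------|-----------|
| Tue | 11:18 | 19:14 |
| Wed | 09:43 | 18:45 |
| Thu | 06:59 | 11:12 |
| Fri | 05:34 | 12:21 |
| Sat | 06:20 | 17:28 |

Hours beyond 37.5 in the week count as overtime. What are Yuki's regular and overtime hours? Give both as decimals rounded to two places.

Regular 37.50 hours, overtime 1.60 hours

Tue: 11:18–19:14 = 7 h 56 min
Wed: 09:43–18:45 = 9 h 2 min
Thu: 06:59–11:12 = 4 h 13 min
Fri: 05:34–12:21 = 6 h 47 min
Sat: 06:20–17:28 = 11 h 8 min
Total worked: 39 h 6 min = 39.10 h.
Threshold 37.5 h → overtime 1 h 36 min, regular 37 h 30 min.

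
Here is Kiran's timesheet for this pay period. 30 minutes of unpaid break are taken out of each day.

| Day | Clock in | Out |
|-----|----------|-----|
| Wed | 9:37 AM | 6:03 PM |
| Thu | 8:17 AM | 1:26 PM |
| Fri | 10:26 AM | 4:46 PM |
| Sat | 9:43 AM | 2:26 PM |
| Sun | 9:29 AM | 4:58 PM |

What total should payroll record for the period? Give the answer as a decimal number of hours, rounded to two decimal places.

Wed: 9:37 AM–6:03 PM = 8 h 26 min; less 30 min break → 7 h 56 min
Thu: 8:17 AM–1:26 PM = 5 h 9 min; less 30 min break → 4 h 39 min
Fri: 10:26 AM–4:46 PM = 6 h 20 min; less 30 min break → 5 h 50 min
Sat: 9:43 AM–2:26 PM = 4 h 43 min; less 30 min break → 4 h 13 min
Sun: 9:29 AM–4:58 PM = 7 h 29 min; less 30 min break → 6 h 59 min
Total: 7 h 56 min + 4 h 39 min + 5 h 50 min + 4 h 13 min + 6 h 59 min = 29 h 37 min.

29.62 hours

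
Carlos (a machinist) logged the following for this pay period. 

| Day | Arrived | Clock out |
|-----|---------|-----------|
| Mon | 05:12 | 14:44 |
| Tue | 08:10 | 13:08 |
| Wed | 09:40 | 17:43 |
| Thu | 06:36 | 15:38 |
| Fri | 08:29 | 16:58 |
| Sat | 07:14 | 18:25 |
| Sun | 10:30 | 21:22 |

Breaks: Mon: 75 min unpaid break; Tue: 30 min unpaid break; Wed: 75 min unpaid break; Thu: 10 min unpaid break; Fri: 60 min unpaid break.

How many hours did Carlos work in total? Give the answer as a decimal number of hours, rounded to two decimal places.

Mon: 05:12–14:44 = 9 h 32 min; less 75 min break → 8 h 17 min
Tue: 08:10–13:08 = 4 h 58 min; less 30 min break → 4 h 28 min
Wed: 09:40–17:43 = 8 h 3 min; less 75 min break → 6 h 48 min
Thu: 06:36–15:38 = 9 h 2 min; less 10 min break → 8 h 52 min
Fri: 08:29–16:58 = 8 h 29 min; less 60 min break → 7 h 29 min
Sat: 07:14–18:25 = 11 h 11 min
Sun: 10:30–21:22 = 10 h 52 min
Total: 8 h 17 min + 4 h 28 min + 6 h 48 min + 8 h 52 min + 7 h 29 min + 11 h 11 min + 10 h 52 min = 57 h 57 min.

57.95 hours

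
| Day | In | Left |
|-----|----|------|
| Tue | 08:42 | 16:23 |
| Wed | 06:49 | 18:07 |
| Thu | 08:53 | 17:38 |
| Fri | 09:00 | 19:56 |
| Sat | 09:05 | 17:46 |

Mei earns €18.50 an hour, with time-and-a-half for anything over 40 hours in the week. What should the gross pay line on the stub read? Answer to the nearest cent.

Tue: 08:42–16:23 = 7 h 41 min
Wed: 06:49–18:07 = 11 h 18 min
Thu: 08:53–17:38 = 8 h 45 min
Fri: 09:00–19:56 = 10 h 56 min
Sat: 09:05–17:46 = 8 h 41 min
Total worked: 47 h 21 min = 2841 min.
Regular 40 h 0 min = 2400 min at €18.50/h; overtime 7 h 21 min = 441 min at €27.75/h.
Pay = (2400 × €18.50 + 441 × €27.75) ÷ 60 = €943.96.

€943.96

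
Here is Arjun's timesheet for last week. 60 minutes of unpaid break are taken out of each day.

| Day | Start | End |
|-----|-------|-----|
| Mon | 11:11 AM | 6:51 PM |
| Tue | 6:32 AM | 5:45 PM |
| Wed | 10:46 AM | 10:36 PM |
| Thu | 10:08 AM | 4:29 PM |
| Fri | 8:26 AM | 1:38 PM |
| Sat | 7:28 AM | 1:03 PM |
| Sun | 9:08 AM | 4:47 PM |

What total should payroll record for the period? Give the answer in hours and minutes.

Mon: 11:11 AM–6:51 PM = 7 h 40 min; less 60 min break → 6 h 40 min
Tue: 6:32 AM–5:45 PM = 11 h 13 min; less 60 min break → 10 h 13 min
Wed: 10:46 AM–10:36 PM = 11 h 50 min; less 60 min break → 10 h 50 min
Thu: 10:08 AM–4:29 PM = 6 h 21 min; less 60 min break → 5 h 21 min
Fri: 8:26 AM–1:38 PM = 5 h 12 min; less 60 min break → 4 h 12 min
Sat: 7:28 AM–1:03 PM = 5 h 35 min; less 60 min break → 4 h 35 min
Sun: 9:08 AM–4:47 PM = 7 h 39 min; less 60 min break → 6 h 39 min
Total: 6 h 40 min + 10 h 13 min + 10 h 50 min + 5 h 21 min + 4 h 12 min + 4 h 35 min + 6 h 39 min = 48 h 30 min.

48 h 30 min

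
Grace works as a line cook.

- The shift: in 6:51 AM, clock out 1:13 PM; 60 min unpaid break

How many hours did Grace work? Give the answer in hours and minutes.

The shift: 6:51 AM–1:13 PM = 6 h 22 min; less 60 min break → 5 h 22 min

5 h 22 min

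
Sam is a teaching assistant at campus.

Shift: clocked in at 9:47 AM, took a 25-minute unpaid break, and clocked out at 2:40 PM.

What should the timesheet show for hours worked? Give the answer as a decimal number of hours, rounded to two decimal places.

4.47 hours

Shift: 9:47 AM–2:40 PM = 4 h 53 min; less 25 min break → 4 h 28 min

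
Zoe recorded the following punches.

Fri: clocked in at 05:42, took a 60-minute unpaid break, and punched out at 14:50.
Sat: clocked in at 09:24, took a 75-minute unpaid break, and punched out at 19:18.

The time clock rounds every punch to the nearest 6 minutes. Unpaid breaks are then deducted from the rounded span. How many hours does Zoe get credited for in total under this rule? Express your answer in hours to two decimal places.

16.75 hours

Fri: in 05:42→05:42, out 14:50→14:48; 9 h 6 min − 60 min = 8 h 6 min
Sat: in 09:24→09:24, out 19:18→19:18; 9 h 54 min − 75 min = 8 h 39 min
Total credited: 16 h 45 min.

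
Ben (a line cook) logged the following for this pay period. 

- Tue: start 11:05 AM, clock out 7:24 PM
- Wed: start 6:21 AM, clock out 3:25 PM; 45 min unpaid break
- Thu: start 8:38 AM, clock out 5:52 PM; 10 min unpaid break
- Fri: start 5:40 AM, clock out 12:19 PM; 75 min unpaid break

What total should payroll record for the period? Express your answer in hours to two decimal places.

Tue: 11:05 AM–7:24 PM = 8 h 19 min
Wed: 6:21 AM–3:25 PM = 9 h 4 min; less 45 min break → 8 h 19 min
Thu: 8:38 AM–5:52 PM = 9 h 14 min; less 10 min break → 9 h 4 min
Fri: 5:40 AM–12:19 PM = 6 h 39 min; less 75 min break → 5 h 24 min
Total: 8 h 19 min + 8 h 19 min + 9 h 4 min + 5 h 24 min = 31 h 6 min.

31.10 hours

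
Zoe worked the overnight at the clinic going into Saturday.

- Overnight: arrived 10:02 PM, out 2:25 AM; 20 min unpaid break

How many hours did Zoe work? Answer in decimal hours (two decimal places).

Overnight: 10:02 PM → midnight = 1 h 58 min; midnight → 2:25 AM = 2 h 25 min; span 4 h 23 min; less 20 min break → 4 h 3 min

4.05 hours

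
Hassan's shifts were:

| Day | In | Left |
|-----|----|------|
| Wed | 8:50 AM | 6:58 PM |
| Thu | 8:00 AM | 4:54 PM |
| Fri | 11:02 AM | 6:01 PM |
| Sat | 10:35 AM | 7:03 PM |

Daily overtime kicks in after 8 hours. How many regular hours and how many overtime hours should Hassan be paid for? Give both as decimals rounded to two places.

Wed: 8:50 AM–6:58 PM = 10 h 8 min
Thu: 8:00 AM–4:54 PM = 8 h 54 min
Fri: 11:02 AM–6:01 PM = 6 h 59 min
Sat: 10:35 AM–7:03 PM = 8 h 28 min
Wed reg 8 h 0 min / OT 2 h 8 min; Thu reg 8 h 0 min / OT 0 h 54 min; Fri reg 6 h 59 min / OT 0 h 0 min; Sat reg 8 h 0 min / OT 0 h 28 min.
Totals: regular 30 h 59 min, overtime 3 h 30 min.

Regular 30.98 hours, overtime 3.50 hours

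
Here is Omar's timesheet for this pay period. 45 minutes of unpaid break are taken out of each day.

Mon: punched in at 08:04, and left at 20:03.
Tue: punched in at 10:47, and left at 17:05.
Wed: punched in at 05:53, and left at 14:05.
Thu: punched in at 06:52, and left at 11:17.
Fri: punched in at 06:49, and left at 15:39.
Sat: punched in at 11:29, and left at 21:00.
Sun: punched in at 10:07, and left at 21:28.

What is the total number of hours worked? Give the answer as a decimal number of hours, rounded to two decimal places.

55.35 hours

Mon: 08:04–20:03 = 11 h 59 min; less 45 min break → 11 h 14 min
Tue: 10:47–17:05 = 6 h 18 min; less 45 min break → 5 h 33 min
Wed: 05:53–14:05 = 8 h 12 min; less 45 min break → 7 h 27 min
Thu: 06:52–11:17 = 4 h 25 min; less 45 min break → 3 h 40 min
Fri: 06:49–15:39 = 8 h 50 min; less 45 min break → 8 h 5 min
Sat: 11:29–21:00 = 9 h 31 min; less 45 min break → 8 h 46 min
Sun: 10:07–21:28 = 11 h 21 min; less 45 min break → 10 h 36 min
Total: 11 h 14 min + 5 h 33 min + 7 h 27 min + 3 h 40 min + 8 h 5 min + 8 h 46 min + 10 h 36 min = 55 h 21 min.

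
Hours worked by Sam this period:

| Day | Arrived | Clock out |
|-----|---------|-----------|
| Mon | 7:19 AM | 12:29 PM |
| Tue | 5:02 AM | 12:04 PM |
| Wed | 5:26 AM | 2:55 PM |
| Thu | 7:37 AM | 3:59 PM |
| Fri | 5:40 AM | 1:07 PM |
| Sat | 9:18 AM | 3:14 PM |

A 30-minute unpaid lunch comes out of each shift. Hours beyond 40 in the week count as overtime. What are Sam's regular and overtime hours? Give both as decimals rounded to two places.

Regular 40.00 hours, overtime 0.43 hours

Mon: 7:19 AM–12:29 PM = 5 h 10 min; less 30 min break → 4 h 40 min
Tue: 5:02 AM–12:04 PM = 7 h 2 min; less 30 min break → 6 h 32 min
Wed: 5:26 AM–2:55 PM = 9 h 29 min; less 30 min break → 8 h 59 min
Thu: 7:37 AM–3:59 PM = 8 h 22 min; less 30 min break → 7 h 52 min
Fri: 5:40 AM–1:07 PM = 7 h 27 min; less 30 min break → 6 h 57 min
Sat: 9:18 AM–3:14 PM = 5 h 56 min; less 30 min break → 5 h 26 min
Total worked: 40 h 26 min = 40.43 h.
Threshold 40 h → overtime 0 h 26 min, regular 40 h 0 min.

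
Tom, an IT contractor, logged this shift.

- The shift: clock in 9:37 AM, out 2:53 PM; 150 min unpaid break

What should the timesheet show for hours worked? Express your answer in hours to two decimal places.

2.77 hours

The shift: 9:37 AM–2:53 PM = 5 h 16 min; less 150 min break → 2 h 46 min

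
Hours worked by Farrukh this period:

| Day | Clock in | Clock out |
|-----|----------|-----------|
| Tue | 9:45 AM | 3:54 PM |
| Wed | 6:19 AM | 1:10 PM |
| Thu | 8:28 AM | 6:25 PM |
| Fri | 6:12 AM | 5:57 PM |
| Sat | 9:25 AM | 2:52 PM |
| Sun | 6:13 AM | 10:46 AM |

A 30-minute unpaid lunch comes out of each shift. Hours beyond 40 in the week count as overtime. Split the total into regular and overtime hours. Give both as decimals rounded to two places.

Regular 40.00 hours, overtime 1.70 hours

Tue: 9:45 AM–3:54 PM = 6 h 9 min; less 30 min break → 5 h 39 min
Wed: 6:19 AM–1:10 PM = 6 h 51 min; less 30 min break → 6 h 21 min
Thu: 8:28 AM–6:25 PM = 9 h 57 min; less 30 min break → 9 h 27 min
Fri: 6:12 AM–5:57 PM = 11 h 45 min; less 30 min break → 11 h 15 min
Sat: 9:25 AM–2:52 PM = 5 h 27 min; less 30 min break → 4 h 57 min
Sun: 6:13 AM–10:46 AM = 4 h 33 min; less 30 min break → 4 h 3 min
Total worked: 41 h 42 min = 41.70 h.
Threshold 40 h → overtime 1 h 42 min, regular 40 h 0 min.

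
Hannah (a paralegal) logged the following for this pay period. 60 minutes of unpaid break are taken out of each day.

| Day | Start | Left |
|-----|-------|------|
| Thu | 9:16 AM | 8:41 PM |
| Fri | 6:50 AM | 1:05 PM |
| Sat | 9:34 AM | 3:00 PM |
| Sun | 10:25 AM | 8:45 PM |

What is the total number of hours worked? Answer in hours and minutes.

29 h 26 min

Thu: 9:16 AM–8:41 PM = 11 h 25 min; less 60 min break → 10 h 25 min
Fri: 6:50 AM–1:05 PM = 6 h 15 min; less 60 min break → 5 h 15 min
Sat: 9:34 AM–3:00 PM = 5 h 26 min; less 60 min break → 4 h 26 min
Sun: 10:25 AM–8:45 PM = 10 h 20 min; less 60 min break → 9 h 20 min
Total: 10 h 25 min + 5 h 15 min + 4 h 26 min + 9 h 20 min = 29 h 26 min.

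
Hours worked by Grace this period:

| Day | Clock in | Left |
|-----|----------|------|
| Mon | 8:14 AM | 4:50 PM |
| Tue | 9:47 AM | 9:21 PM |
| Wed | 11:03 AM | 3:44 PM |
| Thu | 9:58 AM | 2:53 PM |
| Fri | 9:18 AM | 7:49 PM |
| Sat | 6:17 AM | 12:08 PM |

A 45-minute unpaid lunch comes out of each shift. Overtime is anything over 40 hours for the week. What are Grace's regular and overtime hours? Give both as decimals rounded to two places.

Regular 40.00 hours, overtime 1.63 hours

Mon: 8:14 AM–4:50 PM = 8 h 36 min; less 45 min break → 7 h 51 min
Tue: 9:47 AM–9:21 PM = 11 h 34 min; less 45 min break → 10 h 49 min
Wed: 11:03 AM–3:44 PM = 4 h 41 min; less 45 min break → 3 h 56 min
Thu: 9:58 AM–2:53 PM = 4 h 55 min; less 45 min break → 4 h 10 min
Fri: 9:18 AM–7:49 PM = 10 h 31 min; less 45 min break → 9 h 46 min
Sat: 6:17 AM–12:08 PM = 5 h 51 min; less 45 min break → 5 h 6 min
Total worked: 41 h 38 min = 41.63 h.
Threshold 40 h → overtime 1 h 38 min, regular 40 h 0 min.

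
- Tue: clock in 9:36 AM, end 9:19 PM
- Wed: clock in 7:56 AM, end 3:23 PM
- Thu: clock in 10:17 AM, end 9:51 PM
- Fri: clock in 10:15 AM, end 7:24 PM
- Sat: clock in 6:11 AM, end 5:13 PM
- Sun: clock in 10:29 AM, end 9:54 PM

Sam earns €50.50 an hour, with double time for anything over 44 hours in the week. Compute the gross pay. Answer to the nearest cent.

€4073.67

Tue: 9:36 AM–9:19 PM = 11 h 43 min
Wed: 7:56 AM–3:23 PM = 7 h 27 min
Thu: 10:17 AM–9:51 PM = 11 h 34 min
Fri: 10:15 AM–7:24 PM = 9 h 9 min
Sat: 6:11 AM–5:13 PM = 11 h 2 min
Sun: 10:29 AM–9:54 PM = 11 h 25 min
Total worked: 62 h 20 min = 3740 min.
Regular 44 h 0 min = 2640 min at €50.50/h; overtime 18 h 20 min = 1100 min at €101.00/h.
Pay = (2640 × €50.50 + 1100 × €101.00) ÷ 60 = €4073.67.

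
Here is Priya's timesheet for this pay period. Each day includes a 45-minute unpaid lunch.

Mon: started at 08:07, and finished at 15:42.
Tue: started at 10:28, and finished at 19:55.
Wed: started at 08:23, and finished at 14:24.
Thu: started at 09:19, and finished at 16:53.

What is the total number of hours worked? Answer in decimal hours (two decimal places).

27.62 hours

Mon: 08:07–15:42 = 7 h 35 min; less 45 min break → 6 h 50 min
Tue: 10:28–19:55 = 9 h 27 min; less 45 min break → 8 h 42 min
Wed: 08:23–14:24 = 6 h 1 min; less 45 min break → 5 h 16 min
Thu: 09:19–16:53 = 7 h 34 min; less 45 min break → 6 h 49 min
Total: 6 h 50 min + 8 h 42 min + 5 h 16 min + 6 h 49 min = 27 h 37 min.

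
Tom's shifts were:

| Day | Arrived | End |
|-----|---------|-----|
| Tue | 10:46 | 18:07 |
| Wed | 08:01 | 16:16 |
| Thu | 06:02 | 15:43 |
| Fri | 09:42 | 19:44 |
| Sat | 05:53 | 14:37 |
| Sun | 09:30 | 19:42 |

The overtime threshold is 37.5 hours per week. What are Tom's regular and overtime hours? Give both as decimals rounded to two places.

Tue: 10:46–18:07 = 7 h 21 min
Wed: 08:01–16:16 = 8 h 15 min
Thu: 06:02–15:43 = 9 h 41 min
Fri: 09:42–19:44 = 10 h 2 min
Sat: 05:53–14:37 = 8 h 44 min
Sun: 09:30–19:42 = 10 h 12 min
Total worked: 54 h 15 min = 54.25 h.
Threshold 37.5 h → overtime 16 h 45 min, regular 37 h 30 min.

Regular 37.50 hours, overtime 16.75 hours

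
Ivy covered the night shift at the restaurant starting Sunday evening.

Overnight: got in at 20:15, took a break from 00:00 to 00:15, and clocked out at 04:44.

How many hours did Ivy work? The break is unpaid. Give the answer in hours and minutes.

Overnight: 20:15 → midnight = 3 h 45 min; midnight → 04:44 = 4 h 44 min; span 8 h 29 min; less 15 min break → 8 h 14 min

8 h 14 min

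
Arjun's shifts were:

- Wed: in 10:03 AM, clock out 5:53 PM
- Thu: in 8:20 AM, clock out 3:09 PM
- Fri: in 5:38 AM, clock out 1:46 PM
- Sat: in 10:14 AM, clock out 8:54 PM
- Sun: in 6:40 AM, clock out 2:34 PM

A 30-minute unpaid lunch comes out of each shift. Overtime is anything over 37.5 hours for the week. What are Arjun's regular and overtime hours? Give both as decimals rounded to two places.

Regular 37.50 hours, overtime 1.35 hours

Wed: 10:03 AM–5:53 PM = 7 h 50 min; less 30 min break → 7 h 20 min
Thu: 8:20 AM–3:09 PM = 6 h 49 min; less 30 min break → 6 h 19 min
Fri: 5:38 AM–1:46 PM = 8 h 8 min; less 30 min break → 7 h 38 min
Sat: 10:14 AM–8:54 PM = 10 h 40 min; less 30 min break → 10 h 10 min
Sun: 6:40 AM–2:34 PM = 7 h 54 min; less 30 min break → 7 h 24 min
Total worked: 38 h 51 min = 38.85 h.
Threshold 37.5 h → overtime 1 h 21 min, regular 37 h 30 min.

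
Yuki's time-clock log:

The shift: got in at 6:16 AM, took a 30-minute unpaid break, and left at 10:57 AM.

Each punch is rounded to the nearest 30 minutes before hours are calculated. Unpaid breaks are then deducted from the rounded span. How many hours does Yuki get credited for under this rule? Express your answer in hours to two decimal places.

The shift: in 6:16 AM→6:30 AM, out 10:57 AM→11:00 AM; 4 h 30 min − 30 min = 4 h 0 min

4.00 hours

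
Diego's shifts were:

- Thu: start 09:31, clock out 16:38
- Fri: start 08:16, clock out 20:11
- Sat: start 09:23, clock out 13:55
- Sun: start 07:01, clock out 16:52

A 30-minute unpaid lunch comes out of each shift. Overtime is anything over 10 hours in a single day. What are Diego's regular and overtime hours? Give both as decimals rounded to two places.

Thu: 09:31–16:38 = 7 h 7 min; less 30 min break → 6 h 37 min
Fri: 08:16–20:11 = 11 h 55 min; less 30 min break → 11 h 25 min
Sat: 09:23–13:55 = 4 h 32 min; less 30 min break → 4 h 2 min
Sun: 07:01–16:52 = 9 h 51 min; less 30 min break → 9 h 21 min
Thu reg 6 h 37 min / OT 0 h 0 min; Fri reg 10 h 0 min / OT 1 h 25 min; Sat reg 4 h 2 min / OT 0 h 0 min; Sun reg 9 h 21 min / OT 0 h 0 min.
Totals: regular 30 h 0 min, overtime 1 h 25 min.

Regular 30.00 hours, overtime 1.42 hours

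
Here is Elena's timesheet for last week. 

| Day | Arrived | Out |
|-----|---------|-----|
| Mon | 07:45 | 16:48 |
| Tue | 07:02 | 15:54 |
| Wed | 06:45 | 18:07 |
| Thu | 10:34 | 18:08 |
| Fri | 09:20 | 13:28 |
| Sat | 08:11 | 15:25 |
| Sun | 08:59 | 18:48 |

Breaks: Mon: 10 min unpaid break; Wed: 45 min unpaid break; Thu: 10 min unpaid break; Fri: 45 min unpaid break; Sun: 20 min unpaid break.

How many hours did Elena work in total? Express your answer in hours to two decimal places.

Mon: 07:45–16:48 = 9 h 3 min; less 10 min break → 8 h 53 min
Tue: 07:02–15:54 = 8 h 52 min
Wed: 06:45–18:07 = 11 h 22 min; less 45 min break → 10 h 37 min
Thu: 10:34–18:08 = 7 h 34 min; less 10 min break → 7 h 24 min
Fri: 09:20–13:28 = 4 h 8 min; less 45 min break → 3 h 23 min
Sat: 08:11–15:25 = 7 h 14 min
Sun: 08:59–18:48 = 9 h 49 min; less 20 min break → 9 h 29 min
Total: 8 h 53 min + 8 h 52 min + 10 h 37 min + 7 h 24 min + 3 h 23 min + 7 h 14 min + 9 h 29 min = 55 h 52 min.

55.87 hours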